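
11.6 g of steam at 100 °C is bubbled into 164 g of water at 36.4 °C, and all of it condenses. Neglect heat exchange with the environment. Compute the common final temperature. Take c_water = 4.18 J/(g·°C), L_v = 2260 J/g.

Energy balance with sensible and latent terms:
condense steam: −11.6×2260 = −26216; condensate cools 100→T: 11.6×4.18×(T − 100) = 48.49(T − 100); original water: 685.52(T − 36.4)
734.01 T = 26216 + 4848.8 + 24953 = 56018
T ≈ 76.32 °C, under the boiling point, so the assumption holds.

T_f ≈ 76.3 °C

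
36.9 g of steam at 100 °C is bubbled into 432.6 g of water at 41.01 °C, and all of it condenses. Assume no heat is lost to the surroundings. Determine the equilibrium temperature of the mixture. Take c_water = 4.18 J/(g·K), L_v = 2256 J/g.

T_f ≈ 88.1 °C

Let T be the final temperature. ΣQ_i = 0:
steam→water at 100 °C releases m L_v = 36.9×2256 = 83246; condensed water 100 °C→T: 154.24(T − 100); water warms: 432.6×4.18×(T − 41.01) = 1808.3(T − 41.01)
1962.5 T = 83246 + 15424 + 74157 = 172828
T ≈ 88.06 °C (< 100 °C, so full condensation is consistent).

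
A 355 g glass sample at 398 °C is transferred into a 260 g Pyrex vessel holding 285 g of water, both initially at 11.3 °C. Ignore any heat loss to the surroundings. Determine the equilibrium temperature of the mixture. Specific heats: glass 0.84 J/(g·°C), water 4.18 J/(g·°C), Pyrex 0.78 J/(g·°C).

T_f ≈ 79.4 °C

Net heat exchanged in the isolated system is zero:
355×0.84×(T − 398) + 285×4.18×(T − 11.3) + 260×0.78×(T − 11.3) = 0
298.2(T − 398) + 1191.3(T − 11.3) + 202.8(T − 11.3) = 0
(298.2 + 1191.3 + 202.8) T = 298.2×398 + 1191.3×11.3 + 202.8×11.3
T ≈ 79.44 °C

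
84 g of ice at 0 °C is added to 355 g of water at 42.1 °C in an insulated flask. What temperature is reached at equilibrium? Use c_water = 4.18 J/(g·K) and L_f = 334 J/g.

Energy conservation, ΣQ = 0:
fusion: m_ice L_f = 84·334 = 28056
  warm the meltwater: 351.12 T
  water cools: 355·4.18·(T − 42.1) = 1483.9(T − 42.1)
1835 T = 62472 − 28056 = 34416
T ≈ 18.76 °C (positive, so assuming full melt was valid).

T_f ≈ 18.8 °C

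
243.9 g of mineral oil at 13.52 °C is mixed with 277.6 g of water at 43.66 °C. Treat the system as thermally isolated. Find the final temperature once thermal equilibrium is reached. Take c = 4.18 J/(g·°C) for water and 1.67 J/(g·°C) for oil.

T_f ≈ 35.8 °C

Heat lost by the water equals heat gained by the oil:
277.6×4.18×(43.66 − T) = 243.9×1.67×(T − 13.52)
1160.4(43.66 − T) = 407.31(T − 13.52)
1567.7 T = 56169  ⇒  T ≈ 35.83 °C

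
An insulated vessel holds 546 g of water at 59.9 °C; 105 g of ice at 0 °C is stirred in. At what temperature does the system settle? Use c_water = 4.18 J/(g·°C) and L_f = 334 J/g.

T_f ≈ 37.4 °C

Taking heat into each body as positive, Σ m c ΔT = 0:
fusion: m_ice L_f = 105·334 = 35070
  meltwater 0→T: 105·4.18·T = 438.9 T
  water cools: 546·4.18·(T − 59.9) = 2282.3(T − 59.9)
2721.2 T = 136709 − 35070 = 101639
T ≈ 37.35 °C (positive, so assuming full melt was valid).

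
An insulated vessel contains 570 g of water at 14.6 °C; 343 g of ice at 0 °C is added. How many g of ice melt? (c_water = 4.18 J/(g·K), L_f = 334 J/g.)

m_melted ≈ 104 g

Heat available from the water dropping to 0 °C: 570·4.18·14.6 = 34786 J.
Melting all 343 g of ice would need 343·334 = 114562 J.
Since 34786 < 114562 J, not all the ice melts; equilibrium is at 0 °C.
m_melted·334 = 34786  ⇒  m_melted ≈ 104.1 g.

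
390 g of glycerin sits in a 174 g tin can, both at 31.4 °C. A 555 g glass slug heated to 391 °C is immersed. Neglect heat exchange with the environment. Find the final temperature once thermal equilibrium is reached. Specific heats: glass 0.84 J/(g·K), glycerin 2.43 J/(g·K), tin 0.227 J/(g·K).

Conservation of energy gives ΣQ = 0:
555*0.84*(T − 391) + 390*2.43*(T − 31.4) + 174*0.227*(T − 31.4) = 0
(466.2 + 947.7 + 39.5) T = 466.2*391 + 947.7*31.4 + 39.5*31.4
T = 213282/1453.4 ≈ 146.75 °C

T_f ≈ 146.7 °C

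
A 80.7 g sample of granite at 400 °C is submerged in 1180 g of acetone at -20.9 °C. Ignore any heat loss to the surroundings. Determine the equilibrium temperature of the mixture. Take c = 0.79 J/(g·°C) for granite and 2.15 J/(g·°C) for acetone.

T_f is the heat-capacity-weighted average of the initial temperatures:
T_f = (63.75·400 + 2537·(-20.9)) / (63.75 + 2537)
    = -27522 / 2600.8 ≈ -10.58 °C

T_f ≈ -10.6 °C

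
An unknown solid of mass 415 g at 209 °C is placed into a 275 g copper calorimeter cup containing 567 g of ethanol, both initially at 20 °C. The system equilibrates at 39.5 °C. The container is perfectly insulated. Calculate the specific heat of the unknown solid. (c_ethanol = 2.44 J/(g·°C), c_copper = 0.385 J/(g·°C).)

c ≈ 0.413 J/(g·°C)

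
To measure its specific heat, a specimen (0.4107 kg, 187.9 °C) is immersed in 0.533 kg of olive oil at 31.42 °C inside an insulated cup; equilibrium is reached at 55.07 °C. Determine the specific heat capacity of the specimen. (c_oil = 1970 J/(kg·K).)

m_s c (T_s − T_f) = m_oil c_oil (T_f − T_0):
0.4107×c×(187.9 − 55.07) = 0.533×1970×(55.07 − 31.42)
54.55 c = 24833  ⇒  c ≈ 455.2 J/(kg·K)

c ≈ 455 J/(kg·K)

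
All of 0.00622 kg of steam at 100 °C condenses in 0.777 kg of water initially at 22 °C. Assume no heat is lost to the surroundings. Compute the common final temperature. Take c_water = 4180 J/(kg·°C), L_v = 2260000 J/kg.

T_f ≈ 26.9 °C

Net heat exchanged in the isolated system is zero:
condense steam: −0.00622·2260000 = −14057; condensate cools 100→T: 0.00622·4180·(T − 100) = 26(T − 100); original water: 3247.9(T − 22)
3273.9 T = 14057 + 2600 + 71453 = 88110
T ≈ 26.91 °C — below 100 °C, confirming all the steam condensed.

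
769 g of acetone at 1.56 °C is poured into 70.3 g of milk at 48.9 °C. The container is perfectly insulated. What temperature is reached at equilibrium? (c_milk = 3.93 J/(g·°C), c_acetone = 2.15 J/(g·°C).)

T_f ≈ 8.3 °C

Taking heat into each body as positive, Σ m c ΔT = 0:
70.3·3.93·(T − 48.9) + 769·2.15·(T − 1.56) = 0
276.28(T − 48.9) + 1653.3(T − 1.56) = 0
1929.6 T = 16089
T = 16089 / 1929.6 = 8.34 °C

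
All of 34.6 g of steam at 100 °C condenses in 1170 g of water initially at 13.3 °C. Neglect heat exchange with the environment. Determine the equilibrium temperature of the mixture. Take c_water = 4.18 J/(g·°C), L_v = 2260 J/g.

Net heat exchanged in the isolated system is zero:
latent heat released on condensation: 34.6×2260 = 78196
  condensed water 100 °C→T: 144.63(T − 100)
  original water: 4890.6(T − 13.3)
5035.2 T = 78196 + 14463 + 65045 = 157704
T ≈ 31.32 °C (< 100 °C, so full condensation is consistent).

T_f ≈ 31.3 °C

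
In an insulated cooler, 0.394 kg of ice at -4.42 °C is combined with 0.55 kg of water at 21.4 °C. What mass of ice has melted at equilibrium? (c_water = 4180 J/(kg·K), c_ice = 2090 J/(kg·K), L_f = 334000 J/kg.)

Cooling the water to 0 °C releases 0.55×4180×21.4 = 49199 J.
Warming the ice to 0 °C takes 0.394×2090×4.42 = 3639.7 J, leaving 45559 J for melting.
Fully melting the ice requires m_ice L_f = 0.394×334000 = 131596 J.
Since 45559 < 131596 J, not all the ice melts; equilibrium is at 0 °C.
m_melt = 45559 / L_f = 0.1364 kg.

m_melted ≈ 0.136 kg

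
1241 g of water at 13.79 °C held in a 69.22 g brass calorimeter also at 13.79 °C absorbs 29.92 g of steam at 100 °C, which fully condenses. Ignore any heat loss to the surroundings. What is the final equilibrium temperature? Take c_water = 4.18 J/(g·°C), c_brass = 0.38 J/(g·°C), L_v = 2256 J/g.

T_f ≈ 28.5 °C

Net heat exchanged in the isolated system is zero:
condense steam: −29.92·2256 = −67500; condensed water 100 °C→T: 125.07(T − 100); water warms: 1241·4.18·(T − 13.79) = 5187.4(T − 13.79); cup: 26.3(T − 13.79)
5338.7 T = 67500 + 12507 + 71897 = 151903
T ≈ 28.45 °C — below 100 °C, confirming all the steam condensed.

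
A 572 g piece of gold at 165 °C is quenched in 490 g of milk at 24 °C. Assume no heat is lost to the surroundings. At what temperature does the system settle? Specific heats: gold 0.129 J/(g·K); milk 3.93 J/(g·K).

T_f ≈ 29.2 °C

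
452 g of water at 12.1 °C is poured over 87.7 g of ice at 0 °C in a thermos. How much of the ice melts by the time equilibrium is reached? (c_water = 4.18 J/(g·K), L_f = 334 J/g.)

m_melted ≈ 68.4 g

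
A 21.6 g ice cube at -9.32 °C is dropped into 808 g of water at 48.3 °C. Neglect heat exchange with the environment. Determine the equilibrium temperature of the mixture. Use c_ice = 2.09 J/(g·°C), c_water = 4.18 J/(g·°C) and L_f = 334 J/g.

T_f ≈ 44.8 °C

Setting the total heat transfer to zero:
ice -9.32→0 °C: 21.6·2.09·9.32 = 420.74; fusion: m_ice L_f = 21.6·334 = 7214.4; meltwater 0→T: 21.6·4.18·T = 90.29 T; water cools: 808·4.18·(T − 48.3) = 3377.4(T − 48.3)
3467.7 T = 163130 − 7635.1 = 155495
T ≈ 44.84 °C — above 0 °C, consistent with complete melting.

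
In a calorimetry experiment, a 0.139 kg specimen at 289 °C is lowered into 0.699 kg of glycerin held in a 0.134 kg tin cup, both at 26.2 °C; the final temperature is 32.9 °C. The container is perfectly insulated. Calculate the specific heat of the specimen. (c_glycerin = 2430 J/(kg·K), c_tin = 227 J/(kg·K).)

c ≈ 325 J/(kg·K)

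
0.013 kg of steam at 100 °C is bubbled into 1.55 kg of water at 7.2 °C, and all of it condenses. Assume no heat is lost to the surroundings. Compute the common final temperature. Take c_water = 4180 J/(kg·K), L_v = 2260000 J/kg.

T_f ≈ 12.5 °C

Conservation of energy gives ΣQ = 0:
latent heat released on condensation: 0.013·2260000 = 29380
  condensed water 100 °C→T: 54.34(T − 100)
  water warms: 1.55·4180·(T − 7.2) = 6479(T − 7.2)
6533.3 T = 29380 + 5434 + 46649 = 81463
T ≈ 12.47 °C — below 100 °C, confirming all the steam condensed.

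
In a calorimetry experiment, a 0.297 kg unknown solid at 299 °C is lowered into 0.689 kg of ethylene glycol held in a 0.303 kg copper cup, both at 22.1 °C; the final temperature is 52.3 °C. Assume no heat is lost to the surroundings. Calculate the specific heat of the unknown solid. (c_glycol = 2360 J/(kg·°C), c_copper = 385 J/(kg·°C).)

Taking heat into each body as positive, Σ m c ΔT = 0:
0.297×c×(52.3 − 299) + 0.689×2360×(52.3 − 22.1) + 0.303×385×(52.3 − 22.1) = 0
-73.27 c = -52629
c = -52629/-73.27 ≈ 718.3 J/(kg·°C)

c ≈ 718 J/(kg·°C)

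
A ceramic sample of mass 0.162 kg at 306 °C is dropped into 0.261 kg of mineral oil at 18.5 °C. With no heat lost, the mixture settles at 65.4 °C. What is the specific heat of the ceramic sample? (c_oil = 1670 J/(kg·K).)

m_s c (T_s − T_f) = m_oil c_oil (T_f − T_0):
0.162·c·(306 − 65.4) = 0.261·1670·(65.4 − 18.5)
38.98 c = 20442  ⇒  c ≈ 524.5 J/(kg·K)

c ≈ 524 J/(kg·K)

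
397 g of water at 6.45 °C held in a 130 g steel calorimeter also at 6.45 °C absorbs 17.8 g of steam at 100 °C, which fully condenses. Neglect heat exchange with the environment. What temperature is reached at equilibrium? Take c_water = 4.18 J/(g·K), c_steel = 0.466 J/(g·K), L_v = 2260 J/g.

Heat gained plus heat lost sum to zero:
steam→water at 100 °C releases m L_v = 17.8·2260 = 40228
  condensed water 100 °C→T: 74.4(T − 100)
  original water: 1659.5(T − 6.45)
  cup: 60.58(T − 6.45)
1794.4 T = 40228 + 7440.4 + 11094 = 58763
T ≈ 32.75 °C — below 100 °C, confirming all the steam condensed.

T_f ≈ 32.7 °C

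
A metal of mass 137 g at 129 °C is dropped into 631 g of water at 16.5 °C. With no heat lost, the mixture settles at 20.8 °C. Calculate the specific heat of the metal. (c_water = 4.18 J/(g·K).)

Taking heat into each body as positive, Σ m c ΔT = 0:
137·c·(20.8 − 129) + 631·4.18·(20.8 − 16.5) = 0
-14823 c = -11342
c = -11342/-14823 ≈ 0.7651 J/(g·K)

c ≈ 0.765 J/(g·K)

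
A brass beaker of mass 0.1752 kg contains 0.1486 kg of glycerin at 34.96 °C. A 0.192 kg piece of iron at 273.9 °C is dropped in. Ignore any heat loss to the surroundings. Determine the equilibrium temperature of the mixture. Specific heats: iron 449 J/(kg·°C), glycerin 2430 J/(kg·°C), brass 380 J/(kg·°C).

T_f is the heat-capacity-weighted average of the initial temperatures:
T_f = (86.21·273.9 + 361.1·34.96 + 66.58·34.96) / (86.21 + 361.1 + 66.58)
    = 38564 / 513.88 ≈ 75.04 °C

T_f ≈ 75.0 °C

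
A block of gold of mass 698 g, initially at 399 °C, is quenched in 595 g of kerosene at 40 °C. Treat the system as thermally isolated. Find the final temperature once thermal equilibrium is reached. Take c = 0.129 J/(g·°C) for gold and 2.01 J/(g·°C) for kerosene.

T_f is the heat-capacity-weighted average of the initial temperatures:
T_f = (90.04*399 + 1195.9*40) / (90.04 + 1195.9)
    = 83765 / 1286 ≈ 65.14 °C

T_f ≈ 65.1 °C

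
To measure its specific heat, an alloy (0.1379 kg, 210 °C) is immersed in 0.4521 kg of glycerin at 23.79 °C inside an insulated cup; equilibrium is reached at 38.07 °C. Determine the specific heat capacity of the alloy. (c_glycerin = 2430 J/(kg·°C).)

Energy conservation, ΣQ = 0:
0.1379×c×(38.07 − 210) + 0.4521×2430×(38.07 − 23.79) = 0
-23.71 c = -15688
c = -15688/-23.71 ≈ 661.7 J/(kg·°C)

c ≈ 662 J/(kg·°C)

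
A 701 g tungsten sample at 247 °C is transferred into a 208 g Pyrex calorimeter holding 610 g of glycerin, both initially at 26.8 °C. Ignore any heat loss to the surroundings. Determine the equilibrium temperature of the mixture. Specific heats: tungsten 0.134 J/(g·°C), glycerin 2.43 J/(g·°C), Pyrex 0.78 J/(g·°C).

T_f ≈ 38.7 °C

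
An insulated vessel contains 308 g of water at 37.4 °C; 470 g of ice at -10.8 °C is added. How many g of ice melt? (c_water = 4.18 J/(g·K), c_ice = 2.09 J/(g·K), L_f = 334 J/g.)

m_melted ≈ 112 g

Heat available from the water dropping to 0 °C: 308×4.18×37.4 = 48150 J.
Warming the ice to 0 °C takes 470×2.09×10.8 = 10609 J, leaving 37541 J for melting.
To melt every bit of ice: 470×334 = 156980 J.
Since 37541 < 156980 J, not all the ice melts; equilibrium is at 0 °C.
Mass melted = 37541/334 ≈ 112.4 g.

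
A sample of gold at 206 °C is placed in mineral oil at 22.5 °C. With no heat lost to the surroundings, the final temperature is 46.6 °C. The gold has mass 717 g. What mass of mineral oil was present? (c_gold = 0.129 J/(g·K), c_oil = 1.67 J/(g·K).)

Heat lost by the gold = heat gained by the oil:
717×0.129×(206 − 46.6) = m×1.67×(46.6 − 22.5)
40.25 m = 14743  ⇒  m ≈ 366.3 g

m ≈ 366 g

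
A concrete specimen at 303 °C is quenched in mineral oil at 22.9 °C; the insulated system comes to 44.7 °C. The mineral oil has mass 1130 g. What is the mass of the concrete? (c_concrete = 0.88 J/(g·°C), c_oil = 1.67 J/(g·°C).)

m ≈ 181 g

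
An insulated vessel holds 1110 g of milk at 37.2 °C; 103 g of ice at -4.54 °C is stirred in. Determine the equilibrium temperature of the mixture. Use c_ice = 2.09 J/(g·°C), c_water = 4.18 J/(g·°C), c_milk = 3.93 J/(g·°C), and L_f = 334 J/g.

Heat gained plus heat lost sum to zero:
warm ice to 0 °C: 103·2.09·(0 − (-4.54)) = 977.33; latent heat to melt: 103·334 = 34402; meltwater 0→T: 103·4.18·T = 430.54 T; milk: 4362.3(T − 37.2)
4792.8 T = 162278 − 35379 = 126898
T ≈ 26.48 °C — above 0 °C, consistent with complete melting.

T_f ≈ 26.5 °C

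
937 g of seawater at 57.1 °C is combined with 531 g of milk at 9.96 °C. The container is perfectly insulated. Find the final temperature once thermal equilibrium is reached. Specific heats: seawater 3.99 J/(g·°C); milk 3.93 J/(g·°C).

T_f ≈ 40.2 °C

Let T be the final temperature. ΣQ_i = 0:
937×3.99×(T − 57.1) + 531×3.93×(T − 9.96) = 0
3738.6(T − 57.1) + 2086.8(T − 9.96) = 0
(3738.6 + 2086.8) T = 3738.6×57.1 + 2086.8×9.96
T = 234261/5825.5 ≈ 40.21 °C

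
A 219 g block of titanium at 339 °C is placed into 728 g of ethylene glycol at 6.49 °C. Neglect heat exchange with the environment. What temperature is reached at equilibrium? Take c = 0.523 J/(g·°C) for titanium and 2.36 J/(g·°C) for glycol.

T_f ≈ 27.3 °C

Heat gained plus heat lost sum to zero:
219×0.523×(T − 339) + 728×2.36×(T − 6.49) = 0
114.54(T − 339) + 1718.1(T − 6.49) = 0
1832.6 T = 49978
T ≈ 27.27 °C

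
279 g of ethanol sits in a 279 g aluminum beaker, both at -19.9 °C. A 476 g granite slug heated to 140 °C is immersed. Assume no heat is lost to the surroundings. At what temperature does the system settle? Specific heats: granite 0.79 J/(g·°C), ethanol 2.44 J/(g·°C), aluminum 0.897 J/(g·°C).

Let T be the final temperature. ΣQ_i = 0:
476*0.79*(T − 140) + 279*2.44*(T − (-19.9)) + 279*0.897*(T − (-19.9)) = 0
(376.04 + 680.76 + 250.26) T = 376.04*140 + 680.76*(-19.9) + 250.26*(-19.9)
T ≈ 26.10 °C

T_f ≈ 26.1 °C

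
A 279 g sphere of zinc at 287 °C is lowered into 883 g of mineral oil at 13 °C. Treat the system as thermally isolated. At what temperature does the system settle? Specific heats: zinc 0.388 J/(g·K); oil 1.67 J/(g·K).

Energy conservation, ΣQ = 0:
279×0.388×(T − 287) + 883×1.67×(T − 13) = 0
108.25(T − 287) + 1474.6(T − 13) = 0
(108.25 + 1474.6) T = 108.25×287 + 1474.6×13
T = 50238/1582.9 ≈ 31.74 °C

T_f ≈ 31.7 °C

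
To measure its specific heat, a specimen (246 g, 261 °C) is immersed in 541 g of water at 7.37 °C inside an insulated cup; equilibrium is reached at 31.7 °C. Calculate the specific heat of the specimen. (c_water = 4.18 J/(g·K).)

c ≈ 0.975 J/(g·K)

Heat lost by the specimen = heat gained by the water:
246×c×(261 − 31.7) = 541×4.18×(31.7 − 7.37)
56408 c = 55019  ⇒  c ≈ 0.9754 J/(g·K)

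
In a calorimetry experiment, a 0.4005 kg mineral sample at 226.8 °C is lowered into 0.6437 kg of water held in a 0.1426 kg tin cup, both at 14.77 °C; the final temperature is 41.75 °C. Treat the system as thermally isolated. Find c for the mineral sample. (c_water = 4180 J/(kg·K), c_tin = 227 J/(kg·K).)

Setting the total heat transfer to zero:
0.4005×c×(41.75 − 226.8) + 0.6437×4180×(41.75 − 14.77) + 0.1426×227×(41.75 − 14.77) = 0
-74.11 c = -73468
c = -73468/-74.11 ≈ 991.3 J/(kg·K)

c ≈ 991 J/(kg·K)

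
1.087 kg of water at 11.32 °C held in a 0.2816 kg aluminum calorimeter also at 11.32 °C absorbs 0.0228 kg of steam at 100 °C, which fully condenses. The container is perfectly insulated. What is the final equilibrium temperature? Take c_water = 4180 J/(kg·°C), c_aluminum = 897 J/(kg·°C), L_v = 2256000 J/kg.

Energy balance with sensible and latent terms:
condense steam: −0.0228×2256000 = −51437; condensate cools 100→T: 0.0228×4180×(T − 100) = 95.3(T − 100); original water: 4543.7(T − 11.32); aluminum cup: 0.2816×897×(T − 11.32) = 252.6(T − 11.32)
4891.6 T = 51437 + 9530.4 + 54294 = 115261
T ≈ 23.56 °C — below 100 °C, confirming all the steam condensed.

T_f ≈ 23.6 °C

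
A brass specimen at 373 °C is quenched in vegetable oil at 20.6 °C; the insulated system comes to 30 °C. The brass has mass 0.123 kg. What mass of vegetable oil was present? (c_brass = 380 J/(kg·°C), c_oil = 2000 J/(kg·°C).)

Heat gained plus heat lost sum to zero:
0.123×380×(30 − 373) + m×2000×(30 − 20.6) = 0
18800 m = 16032
m = 16032/18800 ≈ 0.8528 kg

m ≈ 0.853 kg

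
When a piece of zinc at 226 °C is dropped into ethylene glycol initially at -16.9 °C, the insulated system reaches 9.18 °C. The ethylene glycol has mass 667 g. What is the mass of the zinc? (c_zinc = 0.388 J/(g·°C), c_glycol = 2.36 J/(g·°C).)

m ≈ 488 g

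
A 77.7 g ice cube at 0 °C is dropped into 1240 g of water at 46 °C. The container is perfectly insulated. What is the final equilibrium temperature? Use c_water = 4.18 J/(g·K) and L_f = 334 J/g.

T_f ≈ 38.6 °C

Net heat exchanged in the isolated system is zero:
latent heat to melt: 77.7·334 = 25952
  warm the meltwater: 324.79 T
  water cools: 1240·4.18·(T − 46) = 5183.2(T − 46)
5508 T = 238427 − 25952 = 212475
T ≈ 38.58 °C — above 0 °C, consistent with complete melting.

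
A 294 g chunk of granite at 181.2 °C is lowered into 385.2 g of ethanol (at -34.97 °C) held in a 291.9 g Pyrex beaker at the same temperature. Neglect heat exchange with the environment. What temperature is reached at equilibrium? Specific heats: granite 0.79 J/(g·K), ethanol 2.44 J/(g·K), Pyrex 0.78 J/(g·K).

T_f ≈ 0.9 °C

T_f = Σ m_i c_i T_i / Σ m_i c_i:
T_f = (232.26·181.2 + 939.89·(-34.97) + 227.68·(-34.97)) / (232.26 + 939.89 + 227.68)
    = 1255.6 / 1399.8 ≈ 0.90 °C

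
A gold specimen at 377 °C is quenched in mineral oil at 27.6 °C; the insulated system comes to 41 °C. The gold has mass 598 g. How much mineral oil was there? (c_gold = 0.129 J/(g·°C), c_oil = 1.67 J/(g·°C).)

m ≈ 1160 g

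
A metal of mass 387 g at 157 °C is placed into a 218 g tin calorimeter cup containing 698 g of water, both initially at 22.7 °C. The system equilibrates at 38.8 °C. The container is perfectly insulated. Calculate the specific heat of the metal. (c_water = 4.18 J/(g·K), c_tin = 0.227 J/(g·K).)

c ≈ 1.04 J/(g·K)

Let T be the final temperature. ΣQ_i = 0:
387×c×(38.8 − 157) + 698×4.18×(38.8 − 22.7) + 218×0.227×(38.8 − 22.7) = 0
-45743 c = -47771
c = -47771/-45743 ≈ 1.044 J/(g·K)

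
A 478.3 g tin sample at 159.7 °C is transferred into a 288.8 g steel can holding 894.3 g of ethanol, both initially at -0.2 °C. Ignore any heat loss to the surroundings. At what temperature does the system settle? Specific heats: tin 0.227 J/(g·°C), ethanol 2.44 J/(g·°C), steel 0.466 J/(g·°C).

T_f ≈ 7.0 °C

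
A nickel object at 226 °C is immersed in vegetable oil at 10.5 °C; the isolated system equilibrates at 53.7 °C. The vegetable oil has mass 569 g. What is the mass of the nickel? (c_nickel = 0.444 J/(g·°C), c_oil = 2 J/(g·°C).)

m ≈ 643 g

Heat gained plus heat lost sum to zero:
m·0.444·(53.7 − 226) + 569·2·(53.7 − 10.5) = 0
-76.5 m = -49162
m = -49162/-76.5 ≈ 642.6 g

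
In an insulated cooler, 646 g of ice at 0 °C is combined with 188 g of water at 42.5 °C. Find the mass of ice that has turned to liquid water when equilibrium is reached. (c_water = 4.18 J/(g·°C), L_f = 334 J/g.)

m_melted ≈ 100 g

Water can give up m c ΔT = 188·4.18·42.5 = 33398 J before reaching 0 °C.
Fully melting the ice requires m_ice L_f = 646·334 = 215764 J.
Since 33398 < 215764 J, not all the ice melts; equilibrium is at 0 °C.
m_melted·334 = 33398  ⇒  m_melted ≈ 99.99 g.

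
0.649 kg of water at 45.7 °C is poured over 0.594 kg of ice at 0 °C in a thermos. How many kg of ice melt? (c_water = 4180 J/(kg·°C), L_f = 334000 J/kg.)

m_melted ≈ 0.371 kg

Water can give up m c ΔT = 0.649×4180×45.7 = 123976 J before reaching 0 °C.
Fully melting the ice requires m_ice L_f = 0.594×334000 = 198396 J.
123976 J < 198396 J, so only part of the ice melts and the system sits at 0 °C.
m_melted×334000 = 123976  ⇒  m_melted ≈ 0.3712 kg.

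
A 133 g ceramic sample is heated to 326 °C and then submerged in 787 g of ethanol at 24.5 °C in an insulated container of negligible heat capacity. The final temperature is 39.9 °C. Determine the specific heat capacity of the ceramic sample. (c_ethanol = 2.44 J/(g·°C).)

c ≈ 0.777 J/(g·°C)

Conservation of energy gives ΣQ = 0:
133×c×(39.9 − 326) + 787×2.44×(39.9 − 24.5) = 0
-38051 c = -29572
c = -29572/-38051 ≈ 0.7772 J/(g·°C)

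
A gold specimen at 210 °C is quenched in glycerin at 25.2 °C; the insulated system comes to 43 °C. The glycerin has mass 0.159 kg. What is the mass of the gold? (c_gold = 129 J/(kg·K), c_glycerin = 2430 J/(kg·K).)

m ≈ 0.319 kg

Heat lost by the gold = heat gained by the glycerin:
m·129·(210 − 43) = 0.159·2430·(43 − 25.2)
21543 m = 6877.4  ⇒  m ≈ 0.3192 kg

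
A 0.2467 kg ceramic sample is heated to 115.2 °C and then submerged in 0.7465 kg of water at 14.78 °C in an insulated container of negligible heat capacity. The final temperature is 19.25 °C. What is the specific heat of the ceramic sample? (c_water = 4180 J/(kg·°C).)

c ≈ 589 J/(kg·°C)

Heat lost by the ceramic sample = heat gained by the water:
0.2467×c×(115.2 − 19.25) = 0.7465×4180×(19.25 − 14.78)
23.67 c = 13948  ⇒  c ≈ 589.2 J/(kg·°C)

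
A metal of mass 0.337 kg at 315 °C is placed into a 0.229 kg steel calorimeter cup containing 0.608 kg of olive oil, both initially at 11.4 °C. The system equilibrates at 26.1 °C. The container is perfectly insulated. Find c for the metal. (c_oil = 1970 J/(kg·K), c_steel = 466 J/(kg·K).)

Net heat exchanged in the isolated system is zero:
0.337·c·(26.1 − 315) + 0.608·1970·(26.1 − 11.4) + 0.229·466·(26.1 − 11.4) = 0
-97.36 c = -19176
c = -19176/-97.36 ≈ 197 J/(kg·K)

c ≈ 197 J/(kg·K)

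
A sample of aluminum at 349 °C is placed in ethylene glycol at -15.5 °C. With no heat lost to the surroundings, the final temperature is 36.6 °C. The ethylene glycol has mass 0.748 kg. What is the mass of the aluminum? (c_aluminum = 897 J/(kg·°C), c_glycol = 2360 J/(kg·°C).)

Energy conservation, ΣQ = 0:
m×897×(36.6 − 349) + 0.748×2360×(36.6 − (-15.5)) = 0
-280223 m = -91971
m = -91971/-280223 ≈ 0.3282 kg

m ≈ 0.328 kg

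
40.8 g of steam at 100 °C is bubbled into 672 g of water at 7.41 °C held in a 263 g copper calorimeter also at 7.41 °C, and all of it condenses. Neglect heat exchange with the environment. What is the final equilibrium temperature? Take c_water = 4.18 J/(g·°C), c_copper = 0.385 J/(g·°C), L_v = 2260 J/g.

Heat gained plus heat lost sum to zero:
steam→water at 100 °C releases m L_v = 40.8·2260 = 92208
  condensate cools 100→T: 40.8·4.18·(T − 100) = 170.54(T − 100)
  original water: 2809(T − 7.41)
  cup: 101.25(T − 7.41)
3080.8 T = 92208 + 17054 + 21565 = 130827
T ≈ 42.47 °C, under the boiling point, so the assumption holds.

T_f ≈ 42.5 °C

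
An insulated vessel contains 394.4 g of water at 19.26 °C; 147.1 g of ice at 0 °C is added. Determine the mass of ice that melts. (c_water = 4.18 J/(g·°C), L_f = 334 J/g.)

m_melted ≈ 95.1 g

Water can give up m c ΔT = 394.4·4.18·19.26 = 31752 J before reaching 0 °C.
To melt every bit of ice: 147.1·334 = 49131 J.
Since 31752 < 49131 J, not all the ice melts; equilibrium is at 0 °C.
m_melt = 31752 / L_f = 95.07 g.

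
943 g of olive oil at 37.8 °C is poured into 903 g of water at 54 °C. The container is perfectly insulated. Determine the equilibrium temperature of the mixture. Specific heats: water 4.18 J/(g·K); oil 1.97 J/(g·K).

T_f ≈ 48.7 °C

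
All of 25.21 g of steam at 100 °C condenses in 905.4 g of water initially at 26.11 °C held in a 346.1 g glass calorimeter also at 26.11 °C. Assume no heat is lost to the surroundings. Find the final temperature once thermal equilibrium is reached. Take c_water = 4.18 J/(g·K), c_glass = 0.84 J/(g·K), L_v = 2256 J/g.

T_f ≈ 41.6 °C

Setting the total heat transfer to zero:
condense steam: −25.21·2256 = −56874
  condensate cools 100→T: 25.21·4.18·(T − 100) = 105.38(T − 100)
  water warms: 905.4·4.18·(T − 26.11) = 3784.6(T − 26.11)
  cup: 290.72(T − 26.11)
4180.7 T = 56874 + 10538 + 106406 = 173818
T ≈ 41.58 °C, under the boiling point, so the assumption holds.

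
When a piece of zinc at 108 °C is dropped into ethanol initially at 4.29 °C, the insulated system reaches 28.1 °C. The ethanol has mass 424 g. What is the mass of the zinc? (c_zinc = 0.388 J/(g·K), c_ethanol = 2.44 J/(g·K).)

|Q_zinc| = |Q_ethanol|:
m·0.388·(108 − 28.1) = 424·2.44·(28.1 − 4.29)
31 m = 24633  ⇒  m ≈ 794.6 g

m ≈ 795 g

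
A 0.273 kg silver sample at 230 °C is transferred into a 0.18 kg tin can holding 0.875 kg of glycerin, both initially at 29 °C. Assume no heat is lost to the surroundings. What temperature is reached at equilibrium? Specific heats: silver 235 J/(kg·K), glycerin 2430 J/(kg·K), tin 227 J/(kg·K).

Conservation of energy gives ΣQ = 0:
0.273·235·(T − 230) + 0.875·2430·(T − 29) + 0.18·227·(T − 29) = 0
64.16(T − 230) + 2126.2(T − 29) + 40.86(T − 29) = 0
(64.16 + 2126.2 + 40.86) T = 64.16·230 + 2126.2·29 + 40.86·29
T = 77602/2231.3 ≈ 34.78 °C

T_f ≈ 34.8 °C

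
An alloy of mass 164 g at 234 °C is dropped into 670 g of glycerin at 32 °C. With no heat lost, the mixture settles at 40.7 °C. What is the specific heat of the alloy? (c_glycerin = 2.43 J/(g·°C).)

Taking heat into each body as positive, Σ m c ΔT = 0:
164·c·(40.7 − 234) + 670·2.43·(40.7 − 32) = 0
-31701 c = -14164
c = -14164/-31701 ≈ 0.4468 J/(g·°C)

c ≈ 0.447 J/(g·°C)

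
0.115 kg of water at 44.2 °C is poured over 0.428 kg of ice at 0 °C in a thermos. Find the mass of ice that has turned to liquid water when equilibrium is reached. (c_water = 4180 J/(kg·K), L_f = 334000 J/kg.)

m_melted ≈ 0.0636 kg

Water can give up m c ΔT = 0.115·4180·44.2 = 21247 J before reaching 0 °C.
To melt every bit of ice: 0.428·334000 = 142952 J.
That's not enough to melt it all — equilibrium is at 0 °C with ice remaining.
m_melted·334000 = 21247  ⇒  m_melted ≈ 0.06361 kg.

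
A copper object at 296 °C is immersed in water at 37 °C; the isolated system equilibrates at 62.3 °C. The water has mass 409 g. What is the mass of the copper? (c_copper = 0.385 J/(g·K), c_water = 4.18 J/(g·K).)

m ≈ 481 g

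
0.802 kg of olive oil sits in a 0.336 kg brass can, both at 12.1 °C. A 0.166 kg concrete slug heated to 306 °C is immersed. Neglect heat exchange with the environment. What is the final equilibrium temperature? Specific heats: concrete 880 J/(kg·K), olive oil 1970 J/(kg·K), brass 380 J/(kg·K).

Heat gained plus heat lost sum to zero:
0.166×880×(T − 306) + 0.802×1970×(T − 12.1) + 0.336×380×(T − 12.1) = 0
(146.08 + 1579.9 + 127.68) T = 146.08×306 + 1579.9×12.1 + 127.68×12.1
T = 65363/1853.7 ≈ 35.26 °C

T_f ≈ 35.3 °C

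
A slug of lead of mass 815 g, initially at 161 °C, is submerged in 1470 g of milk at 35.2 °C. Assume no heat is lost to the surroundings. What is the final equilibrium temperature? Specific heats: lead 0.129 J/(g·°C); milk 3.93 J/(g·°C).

Let T be the final temperature. ΣQ_i = 0:
815·0.129·(T − 161) + 1470·3.93·(T − 35.2) = 0
105.14(T − 161) + 5777.1(T − 35.2) = 0
5882.2 T = 220281
T = 220281 / 5882.2 = 37.4 °C

T_f ≈ 37.4 °C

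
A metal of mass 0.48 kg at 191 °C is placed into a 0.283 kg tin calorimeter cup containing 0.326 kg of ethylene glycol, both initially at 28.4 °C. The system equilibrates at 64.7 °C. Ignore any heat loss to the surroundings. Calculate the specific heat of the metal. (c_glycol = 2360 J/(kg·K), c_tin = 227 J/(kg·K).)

c ≈ 499 J/(kg·K)

Conservation of energy gives ΣQ = 0:
0.48×c×(64.7 − 191) + 0.326×2360×(64.7 − 28.4) + 0.283×227×(64.7 − 28.4) = 0
-60.62 c = -30260
c = -30260/-60.62 ≈ 499.1 J/(kg·K)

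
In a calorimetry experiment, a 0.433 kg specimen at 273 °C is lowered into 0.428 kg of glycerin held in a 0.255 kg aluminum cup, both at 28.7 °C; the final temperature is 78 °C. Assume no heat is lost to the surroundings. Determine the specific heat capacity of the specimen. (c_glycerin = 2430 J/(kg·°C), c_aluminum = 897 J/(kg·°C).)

Conservation of energy gives ΣQ = 0:
0.433·c·(78 − 273) + 0.428·2430·(78 − 28.7) + 0.255·897·(78 − 28.7) = 0
-84.44 c = -62551
c = -62551/-84.44 ≈ 740.8 J/(kg·°C)

c ≈ 741 J/(kg·°C)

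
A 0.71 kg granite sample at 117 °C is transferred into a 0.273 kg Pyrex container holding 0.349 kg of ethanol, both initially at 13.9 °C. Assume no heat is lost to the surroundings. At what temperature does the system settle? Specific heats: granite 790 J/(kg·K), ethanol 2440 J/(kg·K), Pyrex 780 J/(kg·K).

T_f ≈ 49.5 °C

Net heat exchanged in the isolated system is zero:
0.71×790×(T − 117) + 0.349×2440×(T − 13.9) + 0.273×780×(T − 13.9) = 0
(560.9 + 851.56 + 212.94) T = 560.9×117 + 851.56×13.9 + 212.94×13.9
T = 80422 / 1625.4 = 49.5 °C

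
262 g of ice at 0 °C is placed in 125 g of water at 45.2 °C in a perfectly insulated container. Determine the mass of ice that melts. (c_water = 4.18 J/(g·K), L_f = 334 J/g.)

Water can give up m c ΔT = 125×4.18×45.2 = 23617 J before reaching 0 °C.
Fully melting the ice requires m_ice L_f = 262×334 = 87508 J.
23617 J < 87508 J, so only part of the ice melts and the system sits at 0 °C.
Mass melted = 23617/334 ≈ 70.71 g.

m_melted ≈ 70.7 g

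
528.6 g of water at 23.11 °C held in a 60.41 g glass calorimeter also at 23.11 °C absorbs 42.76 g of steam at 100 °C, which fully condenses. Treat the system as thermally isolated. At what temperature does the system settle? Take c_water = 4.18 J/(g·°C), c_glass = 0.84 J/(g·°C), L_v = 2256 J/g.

Energy conservation, ΣQ = 0:
latent heat released on condensation: 42.76×2256 = 96467
  condensed water 100 °C→T: 178.74(T − 100)
  original water: 2209.5(T − 23.11)
  cup: 50.74(T − 23.11)
2439 T = 96467 + 17874 + 52235 = 166576
T ≈ 68.30 °C, under the boiling point, so the assumption holds.

T_f ≈ 68.3 °C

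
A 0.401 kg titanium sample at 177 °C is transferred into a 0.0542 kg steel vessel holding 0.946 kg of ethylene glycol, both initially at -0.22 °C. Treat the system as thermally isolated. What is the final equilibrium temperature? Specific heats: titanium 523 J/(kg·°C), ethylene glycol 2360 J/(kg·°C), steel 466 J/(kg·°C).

T_f ≈ 14.8 °C

Let T be the final temperature. ΣQ_i = 0:
0.401·523·(T − 177) + 0.946·2360·(T − (-0.22)) + 0.0542·466·(T − (-0.22)) = 0
209.72(T − 177) + 2232.6(T − (-0.22)) + 25.26(T − (-0.22)) = 0
(209.72 + 2232.6 + 25.26) T = 209.72·177 + 2232.6·(-0.22) + 25.26·(-0.22)
T ≈ 14.84 °C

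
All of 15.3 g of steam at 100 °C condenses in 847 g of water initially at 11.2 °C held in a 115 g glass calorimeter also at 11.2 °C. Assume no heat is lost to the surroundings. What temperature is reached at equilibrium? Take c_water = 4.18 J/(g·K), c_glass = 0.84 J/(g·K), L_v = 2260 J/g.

T_f ≈ 22.1 °C

Setting the total heat transfer to zero:
latent heat released on condensation: 15.3×2260 = 34578; condensed water 100 °C→T: 63.95(T − 100); original water: 3540.5(T − 11.2); cup: 96.6(T − 11.2)
3701 T = 34578 + 6395.4 + 40735 = 81708
T ≈ 22.08 °C, under the boiling point, so the assumption holds.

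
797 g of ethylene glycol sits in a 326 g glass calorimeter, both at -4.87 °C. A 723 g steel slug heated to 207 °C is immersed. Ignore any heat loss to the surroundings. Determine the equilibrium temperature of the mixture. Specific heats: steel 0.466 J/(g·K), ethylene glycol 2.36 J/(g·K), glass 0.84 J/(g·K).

T_f ≈ 23.8 °C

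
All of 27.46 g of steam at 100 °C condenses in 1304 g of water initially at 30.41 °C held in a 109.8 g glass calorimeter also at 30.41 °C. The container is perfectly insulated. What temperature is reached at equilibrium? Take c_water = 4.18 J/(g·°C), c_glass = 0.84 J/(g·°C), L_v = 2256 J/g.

Taking heat into each body as positive, Σ m c ΔT = 0:
steam→water at 100 °C releases m L_v = 27.46×2256 = 61950; condensate cools 100→T: 27.46×4.18×(T − 100) = 114.78(T − 100); water warms: 1304×4.18×(T − 30.41) = 5450.7(T − 30.41); cup: 92.23(T − 30.41)
5657.7 T = 61950 + 11478 + 168561 = 241989
T ≈ 42.77 °C, under the boiling point, so the assumption holds.

T_f ≈ 42.8 °C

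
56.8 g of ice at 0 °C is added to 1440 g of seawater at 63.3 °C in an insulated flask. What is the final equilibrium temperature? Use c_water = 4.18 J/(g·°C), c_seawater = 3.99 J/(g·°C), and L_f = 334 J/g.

Net heat exchanged in the isolated system is zero:
latent heat to melt: 56.8·334 = 18971
  warm the meltwater: 237.42 T
  seawater cools: 1440·3.99·(T − 63.3) = 5745.6(T − 63.3)
5983 T = 363696 − 18971 = 344725
T ≈ 57.62 °C — above 0 °C, consistent with complete melting.

T_f ≈ 57.6 °C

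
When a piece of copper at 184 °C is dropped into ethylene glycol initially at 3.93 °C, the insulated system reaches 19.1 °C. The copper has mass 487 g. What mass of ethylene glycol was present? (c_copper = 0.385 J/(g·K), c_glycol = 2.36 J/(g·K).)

Energy conservation, ΣQ = 0:
487·0.385·(19.1 − 184) + m·2.36·(19.1 − 3.93) = 0
35.8 m = 30918
m = 30918/35.8 ≈ 863.6 g

m ≈ 864 g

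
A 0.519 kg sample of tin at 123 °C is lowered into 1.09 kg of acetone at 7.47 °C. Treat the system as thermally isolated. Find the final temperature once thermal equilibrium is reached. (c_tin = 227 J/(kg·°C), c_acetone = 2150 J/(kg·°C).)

Taking heat into each body as positive, Σ m c ΔT = 0:
0.519*227*(T − 123) + 1.09*2150*(T − 7.47) = 0
117.81(T − 123) + 2343.5(T − 7.47) = 0
(117.81 + 2343.5) T = 117.81*123 + 2343.5*7.47
T ≈ 13.00 °C

T_f ≈ 13.0 °C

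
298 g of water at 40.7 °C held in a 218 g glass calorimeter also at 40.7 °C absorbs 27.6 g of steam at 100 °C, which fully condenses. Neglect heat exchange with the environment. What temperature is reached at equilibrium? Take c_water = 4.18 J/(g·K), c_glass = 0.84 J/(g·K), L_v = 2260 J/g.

Heat gained plus heat lost sum to zero:
steam→water at 100 °C releases m L_v = 27.6·2260 = 62376
  condensed water 100 °C→T: 115.37(T − 100)
  original water: 1245.6(T − 40.7)
  cup: 183.12(T − 40.7)
1544.1 T = 62376 + 11537 + 58151 = 132063
T ≈ 85.53 °C — below 100 °C, confirming all the steam condensed.

T_f ≈ 85.5 °C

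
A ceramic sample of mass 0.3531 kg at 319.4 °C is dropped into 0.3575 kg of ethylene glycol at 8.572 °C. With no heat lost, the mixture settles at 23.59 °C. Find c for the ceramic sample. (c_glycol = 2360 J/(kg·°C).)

c ≈ 121 J/(kg·°C)

m_s c (T_s − T_f) = m_glycol c_glycol (T_f − T_0):
0.3531·c·(319.4 − 23.59) = 0.3575·2360·(23.59 − 8.572)
104.45 c = 12671  ⇒  c ≈ 121.3 J/(kg·°C)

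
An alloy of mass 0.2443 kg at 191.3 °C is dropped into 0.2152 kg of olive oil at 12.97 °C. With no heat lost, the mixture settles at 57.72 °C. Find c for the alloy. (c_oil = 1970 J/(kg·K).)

Heat lost by the alloy = heat gained by the oil:
0.2443·c·(191.3 − 57.72) = 0.2152·1970·(57.72 − 12.97)
32.63 c = 18971  ⇒  c ≈ 581.3 J/(kg·K)

c ≈ 581 J/(kg·K)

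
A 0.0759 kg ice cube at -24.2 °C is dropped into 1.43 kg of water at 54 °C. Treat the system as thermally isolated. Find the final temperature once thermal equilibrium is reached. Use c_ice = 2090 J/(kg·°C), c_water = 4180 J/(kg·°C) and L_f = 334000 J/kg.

T_f ≈ 46.6 °C

Energy conservation, ΣQ = 0:
warm ice to 0 °C: 0.0759·2090·(0 − (-24.2)) = 3838.9
  fusion: m_ice L_f = 0.0759·334000 = 25351
  warm the meltwater: 317.26 T
  water cools: 1.43·4180·(T − 54) = 5977.4(T − 54)
6294.7 T = 322780 − 29189 = 293590
T ≈ 46.64 °C (positive, so assuming full melt was valid).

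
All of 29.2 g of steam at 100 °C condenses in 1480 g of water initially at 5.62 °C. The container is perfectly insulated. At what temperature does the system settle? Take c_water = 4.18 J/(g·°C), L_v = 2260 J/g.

Taking heat into each body as positive, Σ m c ΔT = 0:
steam→water at 100 °C releases m L_v = 29.2×2260 = 65992; condensate cools 100→T: 29.2×4.18×(T − 100) = 122.06(T − 100); original water: 6186.4(T − 5.62)
6308.5 T = 65992 + 12206 + 34768 = 112965
T ≈ 17.91 °C, under the boiling point, so the assumption holds.

T_f ≈ 17.9 °C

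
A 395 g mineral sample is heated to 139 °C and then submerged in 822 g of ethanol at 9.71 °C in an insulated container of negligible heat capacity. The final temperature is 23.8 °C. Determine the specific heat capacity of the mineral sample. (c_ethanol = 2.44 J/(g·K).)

m_s c (T_s − T_f) = m_ethanol c_ethanol (T_f − T_0):
395×c×(139 − 23.8) = 822×2.44×(23.8 − 9.71)
45504 c = 28260  ⇒  c ≈ 0.621 J/(g·K)

c ≈ 0.621 J/(g·K)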